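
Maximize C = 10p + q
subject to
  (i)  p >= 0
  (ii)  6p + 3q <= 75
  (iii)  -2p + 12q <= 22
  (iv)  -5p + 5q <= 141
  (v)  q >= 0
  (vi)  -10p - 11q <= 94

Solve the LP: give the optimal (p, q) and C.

Extreme points and C = 10p + q:
  (0, 11/6) → C = 11/6
  (0, 0) → C = 0
  (139/13, 47/13) → C = 1437/13
  (25/2, 0) → C = 125

The optimum lies where 6p + 3q = 75 and q = 0.
Solving simultaneously gives p = 25/2, q = 0.

p = 25/2, q = 0, maximum C = 125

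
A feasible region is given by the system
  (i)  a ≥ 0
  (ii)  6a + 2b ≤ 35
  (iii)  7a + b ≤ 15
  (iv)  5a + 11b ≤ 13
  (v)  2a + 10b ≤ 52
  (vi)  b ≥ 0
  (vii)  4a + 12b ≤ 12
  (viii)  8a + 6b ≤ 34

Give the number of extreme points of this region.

5

Intersecting each pair of boundary lines and keeping only the points that satisfy every inequality leaves:
  (0, 0)
  (0, 1)
  (19/9, 2/9)
  (15/7, 0)
  (3/2, 1/2)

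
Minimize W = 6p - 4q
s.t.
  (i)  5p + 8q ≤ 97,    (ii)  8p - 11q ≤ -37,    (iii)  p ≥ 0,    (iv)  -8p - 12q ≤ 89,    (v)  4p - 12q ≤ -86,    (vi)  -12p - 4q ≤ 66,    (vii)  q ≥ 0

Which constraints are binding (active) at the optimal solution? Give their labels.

Feasible corners and W = 6p - 4q:
  (0, 97/8) → W = -97/2
  (119/23, 409/46) → W = -104/23
  (0, 43/6) → W = -86/3

The minimum is at (0, 97/8). Substituting into each constraint, equality holds for (i) and (iii); the remaining constraints have slack.

(i) and (iii)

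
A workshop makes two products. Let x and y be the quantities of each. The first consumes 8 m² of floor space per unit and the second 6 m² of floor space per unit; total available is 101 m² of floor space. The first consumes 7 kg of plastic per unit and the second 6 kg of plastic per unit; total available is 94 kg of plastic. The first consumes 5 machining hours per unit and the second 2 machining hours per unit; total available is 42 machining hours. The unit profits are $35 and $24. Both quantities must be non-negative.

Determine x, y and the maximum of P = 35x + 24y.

Vertices and P = 35x + 24y:
  (0, 0) → P = 0
  (0, 47/3) → P = 376
  (42/5, 0) → P = 294
  (4, 11) → P = 404

The optimum lies where 7x + 6y = 94 and 5x + 2y = 42.
Solving simultaneously gives x = 4, y = 11.

x = 4, y = 11, maximum P = 404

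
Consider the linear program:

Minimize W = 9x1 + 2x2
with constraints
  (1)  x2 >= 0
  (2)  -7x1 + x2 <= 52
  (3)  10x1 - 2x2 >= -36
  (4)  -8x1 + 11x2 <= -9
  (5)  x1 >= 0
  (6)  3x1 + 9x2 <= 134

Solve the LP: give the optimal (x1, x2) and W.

x1 = 9/8, x2 = 0, minimum W = 81/8

The optimum lies where x2 = 0 and -8x1 + 11x2 = -9.
Solving simultaneously gives x1 = 9/8, x2 = 0.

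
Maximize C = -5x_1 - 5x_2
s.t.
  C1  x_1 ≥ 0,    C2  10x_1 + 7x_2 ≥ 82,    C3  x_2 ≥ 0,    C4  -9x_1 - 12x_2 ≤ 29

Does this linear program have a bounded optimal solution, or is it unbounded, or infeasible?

bounded optimum

Extreme points and C = -5x_1 - 5x_2:
  (0, 82/7) → C = -410/7
  (41/5, 0) → C = -41
The feasible region has finitely many vertices and no improving ray; the maximum is -41 at (41/5, 0).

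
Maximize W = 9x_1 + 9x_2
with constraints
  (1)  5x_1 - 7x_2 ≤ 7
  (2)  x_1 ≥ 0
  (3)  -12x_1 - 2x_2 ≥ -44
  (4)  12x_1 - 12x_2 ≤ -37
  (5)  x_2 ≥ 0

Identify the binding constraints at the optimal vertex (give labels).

(2) and (3)

Corner points and W = 9x_1 + 9x_2:
  (0, 22) → W = 198
  (0, 37/12) → W = 111/4
  (227/84, 81/14) → W = 2139/28

The maximum is at (0, 22). Substituting into each constraint, equality holds for (2) and (3); the remaining constraints have slack.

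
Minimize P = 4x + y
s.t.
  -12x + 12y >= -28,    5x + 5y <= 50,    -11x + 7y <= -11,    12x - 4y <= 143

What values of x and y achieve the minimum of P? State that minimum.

x = -4/3, y = -11/3, minimum P = -9

Vertices and P = 4x + y:
  (37/6, 23/6) → P = 57/2
  (-4/3, -11/3) → P = -9
  (9/2, 11/2) → P = 47/2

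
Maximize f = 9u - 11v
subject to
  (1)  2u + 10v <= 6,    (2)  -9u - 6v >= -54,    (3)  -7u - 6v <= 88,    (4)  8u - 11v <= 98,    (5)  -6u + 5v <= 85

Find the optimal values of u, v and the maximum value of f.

Vertices and f = 9u - 11v:
  (84/13, -9/13) → f = 855/13
  (-82/7, 103/35) → f = -689/5
  (394/49, -150/49) → f = 5196/49
  (-76/25, -278/25) → f = 2374/25
  (-950/71, 67/71) → f = -9287/71

The binding constraints are -9u - 6v = -54 and 8u - 11v = 98.
Solving simultaneously gives u = 394/49, v = -150/49.

u = 394/49, v = -150/49, maximum f = 5196/49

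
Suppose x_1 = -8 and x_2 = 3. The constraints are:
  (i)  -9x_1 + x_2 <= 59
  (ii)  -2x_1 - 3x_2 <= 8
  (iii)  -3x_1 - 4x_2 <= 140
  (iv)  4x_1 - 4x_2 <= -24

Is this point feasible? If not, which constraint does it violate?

Constraint (i): -9x_1 + x_2 = 75, which is not ≤ 59. All other constraints are satisfied.

not feasible — violates (i)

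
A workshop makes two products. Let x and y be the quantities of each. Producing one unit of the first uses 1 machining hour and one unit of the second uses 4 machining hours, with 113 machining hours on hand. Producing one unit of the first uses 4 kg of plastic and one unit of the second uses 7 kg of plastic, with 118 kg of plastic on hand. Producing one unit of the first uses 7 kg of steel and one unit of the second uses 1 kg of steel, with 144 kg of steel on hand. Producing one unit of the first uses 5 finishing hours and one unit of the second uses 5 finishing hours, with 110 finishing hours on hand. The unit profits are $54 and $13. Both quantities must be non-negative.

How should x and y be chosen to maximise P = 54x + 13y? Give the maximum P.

x = 61/3, y = 5/3, maximum P = 3359/3

Vertices and P = 54x + 13y:
  (0, 0) → P = 0
  (0, 118/7) → P = 1534/7
  (144/7, 0) → P = 7776/7
  (12, 10) → P = 778
  (61/3, 5/3) → P = 3359/3

The binding constraints are 7x + y = 144 and 5x + 5y = 110.
Solving simultaneously gives x = 61/3, y = 5/3.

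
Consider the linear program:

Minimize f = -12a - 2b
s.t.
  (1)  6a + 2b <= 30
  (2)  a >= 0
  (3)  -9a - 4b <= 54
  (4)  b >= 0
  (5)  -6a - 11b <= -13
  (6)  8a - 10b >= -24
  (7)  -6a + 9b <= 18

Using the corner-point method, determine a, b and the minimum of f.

a = 5, b = 0, minimum f = -60

Extreme points and f = -12a - 2b:
  (5, 0) → f = -60
  (39/11, 48/11) → f = -564/11
  (0, 13/11) → f = -26/11
  (0, 2) → f = -4
  (13/6, 0) → f = -26

The binding constraints are 6a + 2b = 30 and b = 0.
Solving simultaneously gives a = 5, b = 0.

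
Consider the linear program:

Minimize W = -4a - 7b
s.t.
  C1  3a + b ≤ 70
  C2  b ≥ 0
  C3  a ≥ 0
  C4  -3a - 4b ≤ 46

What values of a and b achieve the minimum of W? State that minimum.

Corner points and W = -4a - 7b:
  (70/3, 0) → W = -280/3
  (0, 70) → W = -490
  (0, 0) → W = 0

a = 0, b = 70, minimum W = -490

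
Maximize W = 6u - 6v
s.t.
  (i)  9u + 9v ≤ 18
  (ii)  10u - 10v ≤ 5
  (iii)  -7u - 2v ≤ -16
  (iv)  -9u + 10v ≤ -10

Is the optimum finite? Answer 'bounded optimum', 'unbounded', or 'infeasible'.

infeasible

The boundaries 9u + 9v = 18 and -7u - 2v = -16 meet at (12/5, -2/5), but that point violates 10u - 10v ≤ 5. Every candidate vertex is excluded by some other constraint, so the feasible region is empty.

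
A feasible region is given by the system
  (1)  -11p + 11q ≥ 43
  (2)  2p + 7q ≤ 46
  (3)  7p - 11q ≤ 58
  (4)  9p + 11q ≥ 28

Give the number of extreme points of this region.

3

Pairwise boundary intersections that survive every other constraint:
  (205/99, 592/99)
  (-3/4, 139/44)
  (-310/41, 358/41)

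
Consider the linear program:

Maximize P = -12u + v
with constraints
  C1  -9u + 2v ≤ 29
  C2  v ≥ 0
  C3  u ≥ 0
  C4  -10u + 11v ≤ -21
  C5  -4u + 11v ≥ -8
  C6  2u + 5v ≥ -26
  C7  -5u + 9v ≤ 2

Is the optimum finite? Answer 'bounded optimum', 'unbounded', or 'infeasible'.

bounded optimum

Vertices and P = -12u + v:
  (13/6, 2/33) → P = -856/33
  (211/35, 25/7) → P = -2407/35
The feasible region has finitely many vertices and no improving ray; the maximum is -856/33 at (13/6, 2/33).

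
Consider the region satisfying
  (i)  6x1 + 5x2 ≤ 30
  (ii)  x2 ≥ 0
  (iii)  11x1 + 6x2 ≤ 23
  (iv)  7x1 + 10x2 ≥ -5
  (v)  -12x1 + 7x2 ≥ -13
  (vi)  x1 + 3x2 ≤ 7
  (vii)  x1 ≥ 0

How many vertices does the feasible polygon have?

5

The feasible vertices (each the meet of two boundaries and inside every other half-plane) are:
  (13/12, 0)
  (0, 0)
  (239/149, 133/149)
  (1, 2)
  (0, 7/3)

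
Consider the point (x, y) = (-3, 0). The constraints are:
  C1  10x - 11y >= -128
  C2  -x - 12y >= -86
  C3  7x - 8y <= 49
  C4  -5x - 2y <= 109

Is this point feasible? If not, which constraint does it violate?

C1: -30 ≥ -128 ✓
C2: 3 ≥ -86 ✓
C3: -21 ≤ 49 ✓
C4: 15 ≤ 109 ✓

feasible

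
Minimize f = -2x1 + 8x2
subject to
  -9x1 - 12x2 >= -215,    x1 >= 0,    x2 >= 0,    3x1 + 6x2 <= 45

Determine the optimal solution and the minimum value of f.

x1 = 15, x2 = 0, minimum f = -30

Corner points and f = -2x1 + 8x2:
  (0, 0) → f = 0
  (0, 15/2) → f = 60
  (15, 0) → f = -30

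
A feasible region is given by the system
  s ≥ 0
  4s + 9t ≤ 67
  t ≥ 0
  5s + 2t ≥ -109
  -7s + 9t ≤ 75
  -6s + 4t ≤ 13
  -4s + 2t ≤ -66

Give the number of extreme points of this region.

3

Pairwise boundary intersections that survive every other constraint:
  (67/4, 0)
  (182/11, 1/11)
  (33/2, 0)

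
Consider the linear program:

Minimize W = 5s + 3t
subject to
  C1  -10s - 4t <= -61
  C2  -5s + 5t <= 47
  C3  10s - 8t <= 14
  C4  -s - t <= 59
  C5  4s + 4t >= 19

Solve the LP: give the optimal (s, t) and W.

Feasible corners and W = 5s + 3t:
  (117/70, 155/14) → W = 291/7
  (68/15, 47/12) → W = 413/12
  (223/5, 54) → W = 385

The optimum lies where -10s - 4t = -61 and 10s - 8t = 14.
Solving simultaneously gives s = 68/15, t = 47/12.

s = 68/15, t = 47/12, minimum W = 413/12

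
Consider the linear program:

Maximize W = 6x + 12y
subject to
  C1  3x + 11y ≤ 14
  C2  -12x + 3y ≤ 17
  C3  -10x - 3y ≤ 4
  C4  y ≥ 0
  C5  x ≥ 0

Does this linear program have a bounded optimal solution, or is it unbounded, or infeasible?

Feasible corners and W = 6x + 12y:
  (14/3, 0) → W = 28
  (0, 14/11) → W = 168/11
  (0, 0) → W = 0
The feasible region has finitely many vertices and no improving ray; the maximum is 28 at (14/3, 0).

bounded optimum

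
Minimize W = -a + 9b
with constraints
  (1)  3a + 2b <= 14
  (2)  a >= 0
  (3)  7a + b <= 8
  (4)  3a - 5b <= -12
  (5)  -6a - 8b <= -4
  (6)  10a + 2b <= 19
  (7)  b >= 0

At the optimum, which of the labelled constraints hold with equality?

Feasible corners and W = -a + 9b:
  (0, 7) → W = 63
  (2/11, 74/11) → W = 664/11
  (0, 12/5) → W = 108/5
  (14/19, 54/19) → W = 472/19

The minimum is at (0, 12/5). Substituting into each constraint, equality holds for (2) and (4); the remaining constraints have slack.

(2) and (4)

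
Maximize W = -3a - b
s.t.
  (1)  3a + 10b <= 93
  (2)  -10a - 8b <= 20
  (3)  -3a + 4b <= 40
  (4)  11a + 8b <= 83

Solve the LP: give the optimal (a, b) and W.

Corner points and W = -3a - b:
  (-2/3, 19/2) → W = -15/2
  (1, 9) → W = -12
  (-25/4, 85/16) → W = 215/16
  (103, -525/4) → W = -711/4

The optimum lies where -10a - 8b = 20 and -3a + 4b = 40.
Solving simultaneously gives a = -25/4, b = 85/16.

a = -25/4, b = 85/16, maximum W = 215/16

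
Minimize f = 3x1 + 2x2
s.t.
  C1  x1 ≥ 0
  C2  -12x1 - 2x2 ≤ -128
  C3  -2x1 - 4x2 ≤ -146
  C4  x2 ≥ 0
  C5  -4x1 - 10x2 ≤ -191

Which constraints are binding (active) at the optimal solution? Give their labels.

C2 and C3

Vertices and f = 3x1 + 2x2:
  (0, 64) → f = 128
  (5, 34) → f = 83
  (73, 0) → f = 219
The feasible region is unbounded (it extends along (0, 1), (1, 0)), but f strictly increases along every unbounded feasible direction, so there is no improving ray and the minimum is attained at a vertex.

The minimum is at (5, 34). Substituting into each constraint, equality holds for C2 and C3; the remaining constraints have slack.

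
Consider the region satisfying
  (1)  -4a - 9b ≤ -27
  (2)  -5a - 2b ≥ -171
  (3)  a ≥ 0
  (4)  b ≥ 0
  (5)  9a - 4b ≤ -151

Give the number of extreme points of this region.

Intersecting each pair of boundary lines and keeping only the points that satisfy every inequality leaves:
  (0, 171/2)
  (191/19, 1147/19)
  (0, 151/4)

3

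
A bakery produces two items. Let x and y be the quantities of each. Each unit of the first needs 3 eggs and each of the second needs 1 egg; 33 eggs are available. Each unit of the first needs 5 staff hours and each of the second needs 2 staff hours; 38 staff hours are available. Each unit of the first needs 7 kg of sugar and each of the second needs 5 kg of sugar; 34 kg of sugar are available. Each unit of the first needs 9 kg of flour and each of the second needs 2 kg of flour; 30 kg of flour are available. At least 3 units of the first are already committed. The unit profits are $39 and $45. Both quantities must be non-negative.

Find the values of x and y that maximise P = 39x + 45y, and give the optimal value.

Feasible corners and P = 39x + 45y:
  (10/3, 0) → P = 130
  (3, 0) → P = 117
  (3, 3/2) → P = 369/2

At the optimal vertex, 9x + 2y = 30 and x = 3.
Solving simultaneously gives x = 3, y = 3/2.

x = 3, y = 3/2, maximum P = 369/2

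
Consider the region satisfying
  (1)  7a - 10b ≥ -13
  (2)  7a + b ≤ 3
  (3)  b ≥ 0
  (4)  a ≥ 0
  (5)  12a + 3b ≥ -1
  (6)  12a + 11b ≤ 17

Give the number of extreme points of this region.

5

Of the 15 pairwise boundary intersections, those satisfying every inequality are:
  (0, 13/10)
  (27/197, 275/197)
  (3/7, 0)
  (16/65, 83/65)
  (0, 0)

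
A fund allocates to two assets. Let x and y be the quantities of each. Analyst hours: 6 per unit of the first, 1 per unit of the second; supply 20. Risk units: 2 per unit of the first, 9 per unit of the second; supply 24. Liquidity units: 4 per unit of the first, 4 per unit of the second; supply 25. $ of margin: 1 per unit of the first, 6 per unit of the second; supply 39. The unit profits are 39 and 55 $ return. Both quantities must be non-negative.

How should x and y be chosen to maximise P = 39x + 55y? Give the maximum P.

Corner points and P = 39x + 55y:
  (0, 0) → P = 0
  (0, 8/3) → P = 440/3
  (10/3, 0) → P = 130
  (3, 2) → P = 227

At the optimal vertex, 6x + y = 20 and 2x + 9y = 24.
Solving simultaneously gives x = 3, y = 2.

x = 3, y = 2, maximum P = 227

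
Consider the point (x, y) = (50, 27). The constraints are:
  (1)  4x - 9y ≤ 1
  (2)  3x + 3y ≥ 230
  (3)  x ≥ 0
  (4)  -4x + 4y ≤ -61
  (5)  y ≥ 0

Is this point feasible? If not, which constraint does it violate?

feasible

(1): -43 ≤ 1 ✓
(2): 231 ≥ 230 ✓
(3): 50 ≥ 0 ✓
(4): -92 ≤ -61 ✓
(5): 27 ≥ 0 ✓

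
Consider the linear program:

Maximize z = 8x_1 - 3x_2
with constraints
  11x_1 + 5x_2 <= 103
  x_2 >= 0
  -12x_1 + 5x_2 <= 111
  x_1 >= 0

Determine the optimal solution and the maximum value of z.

x_1 = 103/11, x_2 = 0, maximum z = 824/11

Vertices and z = 8x_1 - 3x_2:
  (103/11, 0) → z = 824/11
  (0, 103/5) → z = -309/5
  (0, 0) → z = 0

The binding constraints are 11x_1 + 5x_2 = 103 and x_2 = 0.
Solving simultaneously gives x_1 = 103/11, x_2 = 0.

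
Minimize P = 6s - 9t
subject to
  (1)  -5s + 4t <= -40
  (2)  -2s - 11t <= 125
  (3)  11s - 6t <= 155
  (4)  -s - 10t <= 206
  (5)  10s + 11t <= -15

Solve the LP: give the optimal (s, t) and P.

Corner points and P = 6s - 9t:
  (-20/21, -235/21) → P = 95
  (4, -5) → P = 69
  (955/133, -1685/133) → P = 2985/19
  (1615/181, -1715/181) → P = 25125/181

The optimum lies where -5s + 4t = -40 and 10s + 11t = -15.
Solving simultaneously gives s = 4, t = -5.

s = 4, t = -5, minimum P = 69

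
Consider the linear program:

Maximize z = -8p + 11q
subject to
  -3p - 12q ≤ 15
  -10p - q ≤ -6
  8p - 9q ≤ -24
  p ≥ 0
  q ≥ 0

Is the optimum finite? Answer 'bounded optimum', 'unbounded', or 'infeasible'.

From the feasible point (15/49, 144/49), moving in the direction (0, 1) keeps every constraint satisfied while z increases without bound.

unbounded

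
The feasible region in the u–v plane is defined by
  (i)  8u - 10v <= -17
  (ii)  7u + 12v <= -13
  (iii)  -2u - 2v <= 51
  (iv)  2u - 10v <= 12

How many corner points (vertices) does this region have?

Pairwise boundary intersections that survive every other constraint:
  (-167/83, 15/166)
  (-29/6, -13/6)
  (-293/5, 331/10)
  (-81/4, -21/4)

4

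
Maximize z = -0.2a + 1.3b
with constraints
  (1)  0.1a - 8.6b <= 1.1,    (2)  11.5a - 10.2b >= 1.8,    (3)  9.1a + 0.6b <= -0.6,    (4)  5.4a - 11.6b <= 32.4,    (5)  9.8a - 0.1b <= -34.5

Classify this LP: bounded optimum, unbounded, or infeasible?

infeasible

The boundaries 0.1a - 8.6b = 1.1 and 9.8a - 0.1b = -34.5 meet at (-29681/8427, -1423/8427), but that point violates 11.5a - 10.2b ≥ 1.8. Every candidate vertex is excluded by some other constraint, so the feasible region is empty.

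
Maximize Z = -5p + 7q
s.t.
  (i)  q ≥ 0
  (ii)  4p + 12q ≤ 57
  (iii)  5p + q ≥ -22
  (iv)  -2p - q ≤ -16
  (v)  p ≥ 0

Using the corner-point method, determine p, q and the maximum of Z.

Vertices and Z = -5p + 7q:
  (57/4, 0) → Z = -285/4
  (8, 0) → Z = -40
  (27/4, 5/2) → Z = -65/4

The optimum lies where 4p + 12q = 57 and -2p - q = -16.
Solving simultaneously gives p = 27/4, q = 5/2.

p = 27/4, q = 5/2, maximum Z = -65/4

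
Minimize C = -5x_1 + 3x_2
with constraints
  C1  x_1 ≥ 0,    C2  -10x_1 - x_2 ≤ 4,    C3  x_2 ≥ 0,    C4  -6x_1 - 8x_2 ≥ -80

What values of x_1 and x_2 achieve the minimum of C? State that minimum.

x_1 = 40/3, x_2 = 0, minimum C = -200/3

Vertices and C = -5x_1 + 3x_2:
  (0, 0) → C = 0
  (0, 10) → C = 30
  (40/3, 0) → C = -200/3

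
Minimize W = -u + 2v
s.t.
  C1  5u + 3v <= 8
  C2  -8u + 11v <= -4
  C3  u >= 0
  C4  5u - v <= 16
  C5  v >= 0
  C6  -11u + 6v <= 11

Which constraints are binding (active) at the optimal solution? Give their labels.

C1 and C5

Feasible corners and W = -u + 2v:
  (100/79, 44/79) → W = -12/79
  (8/5, 0) → W = -8/5
  (1/2, 0) → W = -1/2

The minimum is at (8/5, 0). Substituting into each constraint, equality holds for C1 and C5; the remaining constraints have slack.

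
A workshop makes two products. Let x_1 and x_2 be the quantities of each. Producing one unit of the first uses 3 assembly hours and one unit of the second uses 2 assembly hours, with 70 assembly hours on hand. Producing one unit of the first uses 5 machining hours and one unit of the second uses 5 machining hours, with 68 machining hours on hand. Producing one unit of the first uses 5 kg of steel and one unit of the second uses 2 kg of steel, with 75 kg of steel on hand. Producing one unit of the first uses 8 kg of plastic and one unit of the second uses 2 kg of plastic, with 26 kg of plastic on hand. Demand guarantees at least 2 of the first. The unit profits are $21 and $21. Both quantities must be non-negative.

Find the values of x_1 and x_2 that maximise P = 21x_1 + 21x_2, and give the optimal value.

x_1 = 2, x_2 = 5, maximum P = 147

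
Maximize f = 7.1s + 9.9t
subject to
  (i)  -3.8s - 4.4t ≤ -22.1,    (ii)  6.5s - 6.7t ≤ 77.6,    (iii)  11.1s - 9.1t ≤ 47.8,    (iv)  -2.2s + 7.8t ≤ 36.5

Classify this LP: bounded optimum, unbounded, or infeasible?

Feasible corners and f = 7.1s + 9.9t:
  (41143/8342, 6367/8342) → f = 1775743/41710
  (589/1966, 4683/983) → f = 969053/19660
  (5423/512, 51031/6656) → f = 5028749/33280
The feasible region has finitely many vertices and no improving ray; the maximum is 5028749/33280 at (5423/512, 51031/6656).

bounded optimum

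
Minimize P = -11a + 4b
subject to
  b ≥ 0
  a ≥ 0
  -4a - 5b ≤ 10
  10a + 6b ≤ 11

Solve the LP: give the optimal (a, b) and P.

Extreme points and P = -11a + 4b:
  (0, 0) → P = 0
  (11/10, 0) → P = -121/10
  (0, 11/6) → P = 22/3

At the optimal vertex, b = 0 and 10a + 6b = 11.
Solving simultaneously gives a = 11/10, b = 0.

a = 11/10, b = 0, minimum P = -121/10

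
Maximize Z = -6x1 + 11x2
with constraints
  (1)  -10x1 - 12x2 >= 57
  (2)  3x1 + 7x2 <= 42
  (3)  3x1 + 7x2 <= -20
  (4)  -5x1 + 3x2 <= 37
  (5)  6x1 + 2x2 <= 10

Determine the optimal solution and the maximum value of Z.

x1 = -29/4, x2 = 1/4, maximum Z = 185/4

The feasible region is unbounded (it extends along (1, -3), (-3, -5)), but Z strictly decreases along every unbounded feasible direction, so there is no improving ray and the maximum is attained at a vertex.

The optimum lies where 3x1 + 7x2 = -20 and -5x1 + 3x2 = 37.
Solving simultaneously gives x1 = -29/4, x2 = 1/4.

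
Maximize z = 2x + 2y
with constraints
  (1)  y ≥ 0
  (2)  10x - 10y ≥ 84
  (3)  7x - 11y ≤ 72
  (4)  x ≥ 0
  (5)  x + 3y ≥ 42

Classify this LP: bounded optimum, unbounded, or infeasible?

From the feasible point (84/5, 42/5), moving in the direction (11, 7) keeps every constraint satisfied while z increases without bound.

unbounded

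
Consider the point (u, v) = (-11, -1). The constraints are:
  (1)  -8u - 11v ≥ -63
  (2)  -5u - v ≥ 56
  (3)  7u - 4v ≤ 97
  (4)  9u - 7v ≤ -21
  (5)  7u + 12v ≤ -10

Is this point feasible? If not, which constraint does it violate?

feasible

(1): 99 ≥ -63 ✓
(2): 56 ≥ 56 ✓
(3): -73 ≤ 97 ✓
(4): -92 ≤ -21 ✓
(5): -89 ≤ -10 ✓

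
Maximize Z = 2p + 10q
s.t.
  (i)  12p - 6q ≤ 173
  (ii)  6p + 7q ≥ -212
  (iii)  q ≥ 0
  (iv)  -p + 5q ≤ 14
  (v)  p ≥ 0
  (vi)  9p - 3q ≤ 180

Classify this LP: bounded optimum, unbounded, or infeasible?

bounded optimum

Corner points and Z = 2p + 10q:
  (173/12, 0) → Z = 173/6
  (949/54, 341/54) → Z = 2654/27
  (0, 0) → Z = 0
  (0, 14/5) → Z = 28
The feasible region has finitely many vertices and no improving ray; the maximum is 2654/27 at (949/54, 341/54).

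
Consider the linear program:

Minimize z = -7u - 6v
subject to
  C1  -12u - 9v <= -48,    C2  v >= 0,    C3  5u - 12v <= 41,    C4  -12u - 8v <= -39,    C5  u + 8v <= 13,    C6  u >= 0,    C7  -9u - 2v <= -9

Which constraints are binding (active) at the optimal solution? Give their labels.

C3 and C5

Corner points and z = -7u - 6v:
  (4, 0) → z = -28
  (89/29, 36/29) → z = -839/29
  (41/5, 0) → z = -287/5
  (121/13, 6/13) → z = -883/13

The minimum is at (121/13, 6/13). Substituting into each constraint, equality holds for C3 and C5; the remaining constraints have slack.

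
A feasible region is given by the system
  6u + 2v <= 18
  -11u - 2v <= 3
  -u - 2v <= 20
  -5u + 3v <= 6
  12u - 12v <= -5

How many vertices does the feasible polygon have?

Intersecting each pair of boundary lines and keeping only the points that satisfy every inequality leaves:
  (3/2, 9/2)
  (103/48, 41/16)
  (-21/43, 51/43)
  (-23/78, 19/156)

4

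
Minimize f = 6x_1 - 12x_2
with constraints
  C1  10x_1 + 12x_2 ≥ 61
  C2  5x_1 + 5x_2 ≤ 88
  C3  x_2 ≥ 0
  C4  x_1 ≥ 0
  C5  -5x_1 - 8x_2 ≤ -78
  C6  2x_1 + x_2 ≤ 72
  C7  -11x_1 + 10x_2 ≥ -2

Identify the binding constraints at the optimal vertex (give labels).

C2 and C4

Extreme points and f = 6x_1 - 12x_2:
  (0, 88/5) → f = -1056/5
  (178/21, 958/105) → f = -2052/35
  (0, 39/4) → f = -117
  (398/69, 424/69) → f = -900/23

The minimum is at (0, 88/5). Substituting into each constraint, equality holds for C2 and C4; the remaining constraints have slack.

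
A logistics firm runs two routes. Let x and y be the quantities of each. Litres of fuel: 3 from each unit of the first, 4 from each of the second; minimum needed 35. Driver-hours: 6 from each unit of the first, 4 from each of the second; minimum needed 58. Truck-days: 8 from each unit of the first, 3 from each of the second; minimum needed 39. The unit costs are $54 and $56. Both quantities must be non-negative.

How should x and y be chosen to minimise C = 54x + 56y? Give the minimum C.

The feasible region is unbounded (it extends along (0, 1), (1, 0)), but C strictly increases along every unbounded feasible direction, so there is no improving ray and the minimum is attained at a vertex.

x = 23/3, y = 3, minimum C = 582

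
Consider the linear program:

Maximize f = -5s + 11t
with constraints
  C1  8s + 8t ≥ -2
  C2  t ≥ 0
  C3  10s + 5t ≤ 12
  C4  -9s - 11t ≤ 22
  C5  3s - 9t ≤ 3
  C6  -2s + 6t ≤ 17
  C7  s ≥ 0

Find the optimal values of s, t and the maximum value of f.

The binding constraints are 10s + 5t = 12 and s = 0.
Solving simultaneously gives s = 0, t = 12/5.

s = 0, t = 12/5, maximum f = 132/5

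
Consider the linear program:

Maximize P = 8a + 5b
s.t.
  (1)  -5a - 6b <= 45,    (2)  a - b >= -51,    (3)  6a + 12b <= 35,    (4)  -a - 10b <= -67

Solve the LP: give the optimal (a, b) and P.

Extreme points and P = 8a + 5b:
  (-125/4, 445/24) → P = -3775/24
  (-213/11, 95/11) → P = -1229/11
  (-227/24, 367/48) → P = -599/16

The optimum lies where 6a + 12b = 35 and -a - 10b = -67.
Solving simultaneously gives a = -227/24, b = 367/48.

a = -227/24, b = 367/48, maximum P = -599/16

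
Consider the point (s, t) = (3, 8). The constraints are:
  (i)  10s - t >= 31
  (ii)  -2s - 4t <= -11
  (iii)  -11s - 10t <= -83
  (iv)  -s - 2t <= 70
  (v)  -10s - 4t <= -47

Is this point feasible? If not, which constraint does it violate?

not feasible — violates (i)

Constraint (i): 10s - t = 22, which is not ≥ 31. All other constraints are satisfied.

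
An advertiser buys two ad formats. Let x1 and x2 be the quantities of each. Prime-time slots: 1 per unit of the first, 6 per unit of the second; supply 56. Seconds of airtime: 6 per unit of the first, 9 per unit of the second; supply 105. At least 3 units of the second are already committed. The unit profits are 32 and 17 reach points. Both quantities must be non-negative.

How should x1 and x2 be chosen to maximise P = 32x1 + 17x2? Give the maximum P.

Feasible corners and P = 32x1 + 17x2:
  (0, 28/3) → P = 476/3
  (0, 3) → P = 51
  (14/3, 77/9) → P = 2653/9
  (13, 3) → P = 467

x1 = 13, x2 = 3, maximum P = 467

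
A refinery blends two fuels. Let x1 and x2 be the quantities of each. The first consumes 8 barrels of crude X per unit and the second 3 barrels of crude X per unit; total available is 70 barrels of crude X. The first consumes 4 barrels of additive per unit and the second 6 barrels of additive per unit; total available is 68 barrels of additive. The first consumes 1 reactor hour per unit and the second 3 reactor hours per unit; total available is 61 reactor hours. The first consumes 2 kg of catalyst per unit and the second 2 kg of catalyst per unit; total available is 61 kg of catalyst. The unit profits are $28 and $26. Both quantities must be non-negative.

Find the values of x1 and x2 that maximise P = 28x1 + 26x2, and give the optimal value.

x1 = 6, x2 = 22/3, maximum P = 1076/3

Feasible corners and P = 28x1 + 26x2:
  (0, 0) → P = 0
  (0, 34/3) → P = 884/3
  (35/4, 0) → P = 245
  (6, 22/3) → P = 1076/3

At the optimal vertex, 8x1 + 3x2 = 70 and 4x1 + 6x2 = 68.
Solving simultaneously gives x1 = 6, x2 = 22/3.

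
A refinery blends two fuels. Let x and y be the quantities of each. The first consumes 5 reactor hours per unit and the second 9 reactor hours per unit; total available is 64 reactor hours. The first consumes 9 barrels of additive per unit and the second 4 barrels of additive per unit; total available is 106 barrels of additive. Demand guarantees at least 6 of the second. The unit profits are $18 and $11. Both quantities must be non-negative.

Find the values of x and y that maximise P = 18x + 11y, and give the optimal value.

x = 2, y = 6, maximum P = 102

Feasible corners and P = 18x + 11y:
  (0, 64/9) → P = 704/9
  (0, 6) → P = 66
  (2, 6) → P = 102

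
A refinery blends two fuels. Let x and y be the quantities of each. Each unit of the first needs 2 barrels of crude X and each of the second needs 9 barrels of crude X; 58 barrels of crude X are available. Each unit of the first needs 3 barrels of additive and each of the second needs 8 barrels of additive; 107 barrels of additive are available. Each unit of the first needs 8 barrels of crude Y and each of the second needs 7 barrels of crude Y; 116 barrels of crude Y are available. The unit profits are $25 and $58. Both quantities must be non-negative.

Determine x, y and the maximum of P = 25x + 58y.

Extreme points and P = 25x + 58y:
  (0, 0) → P = 0
  (0, 58/9) → P = 3364/9
  (29/2, 0) → P = 725/2
  (11, 4) → P = 507

The optimum lies where 2x + 9y = 58 and 8x + 7y = 116.
Solving simultaneously gives x = 11, y = 4.

x = 11, y = 4, maximum P = 507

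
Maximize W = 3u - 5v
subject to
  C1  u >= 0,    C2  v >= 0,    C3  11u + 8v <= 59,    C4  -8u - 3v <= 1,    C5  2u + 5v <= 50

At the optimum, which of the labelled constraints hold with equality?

Vertices and W = 3u - 5v:
  (0, 0) → W = 0
  (0, 59/8) → W = -295/8
  (59/11, 0) → W = 177/11

The maximum is at (59/11, 0). Substituting into each constraint, equality holds for C2 and C3; the remaining constraints have slack.

C2 and C3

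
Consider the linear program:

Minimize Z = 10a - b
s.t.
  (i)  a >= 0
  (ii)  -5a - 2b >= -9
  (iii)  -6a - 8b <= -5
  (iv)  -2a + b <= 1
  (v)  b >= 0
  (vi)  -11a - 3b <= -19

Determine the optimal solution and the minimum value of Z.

Feasible corners and Z = 10a - b:
  (9/5, 0) → Z = 18
  (11/7, 4/7) → Z = 106/7
  (19/11, 0) → Z = 190/11

The optimum lies where -5a - 2b = -9 and -11a - 3b = -19.
Solving simultaneously gives a = 11/7, b = 4/7.

a = 11/7, b = 4/7, minimum Z = 106/7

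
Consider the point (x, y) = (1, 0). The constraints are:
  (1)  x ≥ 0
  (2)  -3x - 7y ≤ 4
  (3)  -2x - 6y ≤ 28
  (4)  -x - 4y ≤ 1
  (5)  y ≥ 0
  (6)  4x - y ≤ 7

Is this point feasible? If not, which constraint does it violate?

feasible

(1): 1 ≥ 0 ✓
(2): -3 ≤ 4 ✓
(3): -2 ≤ 28 ✓
(4): -1 ≤ 1 ✓
(5): 0 ≥ 0 ✓
(6): 4 ≤ 7 ✓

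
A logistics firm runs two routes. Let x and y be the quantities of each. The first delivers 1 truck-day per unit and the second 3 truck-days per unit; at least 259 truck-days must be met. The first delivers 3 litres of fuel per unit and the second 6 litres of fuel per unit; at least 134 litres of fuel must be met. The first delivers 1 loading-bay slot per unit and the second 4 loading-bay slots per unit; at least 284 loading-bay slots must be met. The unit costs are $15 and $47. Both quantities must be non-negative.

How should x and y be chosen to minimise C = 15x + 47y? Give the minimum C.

x = 184, y = 25, minimum C = 3935

Corner points and C = 15x + 47y:
  (0, 259/3) → C = 12173/3
  (284, 0) → C = 4260
  (184, 25) → C = 3935
The feasible region is unbounded (it extends along (0, 1), (1, 0)), but C strictly increases along every unbounded feasible direction, so there is no improving ray and the minimum is attained at a vertex.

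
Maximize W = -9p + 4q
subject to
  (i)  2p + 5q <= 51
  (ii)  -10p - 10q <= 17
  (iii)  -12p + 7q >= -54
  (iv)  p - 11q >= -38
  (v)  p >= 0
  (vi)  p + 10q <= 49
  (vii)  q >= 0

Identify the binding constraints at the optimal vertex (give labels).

(iv) and (v)

Extreme points and W = -9p + 4q:
  (172/25, 102/25) → W = -228/5
  (9/2, 0) → W = -81/2
  (0, 38/11) → W = 152/11
  (0, 0) → W = 0

The maximum is at (0, 38/11). Substituting into each constraint, equality holds for (iv) and (v); the remaining constraints have slack.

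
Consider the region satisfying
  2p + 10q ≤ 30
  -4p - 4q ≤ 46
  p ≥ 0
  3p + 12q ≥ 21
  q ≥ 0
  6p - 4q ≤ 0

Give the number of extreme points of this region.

4

Pairwise boundary intersections that survive every other constraint:
  (0, 3)
  (30/17, 45/17)
  (0, 7/4)
  (1, 3/2)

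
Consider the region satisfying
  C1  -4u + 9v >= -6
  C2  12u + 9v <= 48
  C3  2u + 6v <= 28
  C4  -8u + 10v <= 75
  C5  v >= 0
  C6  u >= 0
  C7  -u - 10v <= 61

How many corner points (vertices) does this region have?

5

The feasible vertices (each the meet of two boundaries and inside every other half-plane) are:
  (27/8, 5/6)
  (3/2, 0)
  (2/3, 40/9)
  (0, 14/3)
  (0, 0)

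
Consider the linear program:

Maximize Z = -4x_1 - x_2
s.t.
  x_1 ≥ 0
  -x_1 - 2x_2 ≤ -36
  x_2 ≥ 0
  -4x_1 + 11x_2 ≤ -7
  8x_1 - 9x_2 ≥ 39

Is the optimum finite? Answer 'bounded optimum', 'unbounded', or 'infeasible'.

Vertices and Z = -4x_1 - x_2:
  (36, 0) → Z = -144
  (410/19, 137/19) → Z = -1777/19
The feasible region has finitely many vertices and no improving ray; the maximum is -1777/19 at (410/19, 137/19).

bounded optimum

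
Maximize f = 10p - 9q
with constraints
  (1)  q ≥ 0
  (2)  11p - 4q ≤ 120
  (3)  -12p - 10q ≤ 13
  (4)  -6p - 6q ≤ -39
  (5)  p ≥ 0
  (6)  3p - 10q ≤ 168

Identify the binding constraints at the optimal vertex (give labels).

Corner points and f = 10p - 9q:
  (120/11, 0) → f = 1200/11
  (13/2, 0) → f = 65
  (0, 13/2) → f = -117/2
The feasible region is unbounded (it extends along (0, 1), (4, 11)), but f strictly decreases along every unbounded feasible direction, so there is no improving ray and the maximum is attained at a vertex.

The maximum is at (120/11, 0). Substituting into each constraint, equality holds for (1) and (2); the remaining constraints have slack.

(1) and (2)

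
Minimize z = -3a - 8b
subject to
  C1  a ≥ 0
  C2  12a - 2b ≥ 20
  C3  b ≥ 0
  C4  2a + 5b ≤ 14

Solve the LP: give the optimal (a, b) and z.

a = 2, b = 2, minimum z = -22

Extreme points and z = -3a - 8b:
  (5/3, 0) → z = -5
  (2, 2) → z = -22
  (7, 0) → z = -21

At the optimal vertex, 12a - 2b = 20 and 2a + 5b = 14.
Solving simultaneously gives a = 2, b = 2.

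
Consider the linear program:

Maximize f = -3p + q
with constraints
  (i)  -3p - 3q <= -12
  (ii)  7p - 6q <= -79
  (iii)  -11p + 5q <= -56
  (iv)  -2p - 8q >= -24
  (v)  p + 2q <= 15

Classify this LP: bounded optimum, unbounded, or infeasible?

infeasible

The boundaries -3p - 3q = -12 and -11p + 5q = -56 meet at (19/4, -3/4), but that point violates 7p - 6q ≤ -79. Every candidate vertex is excluded by some other constraint, so the feasible region is empty.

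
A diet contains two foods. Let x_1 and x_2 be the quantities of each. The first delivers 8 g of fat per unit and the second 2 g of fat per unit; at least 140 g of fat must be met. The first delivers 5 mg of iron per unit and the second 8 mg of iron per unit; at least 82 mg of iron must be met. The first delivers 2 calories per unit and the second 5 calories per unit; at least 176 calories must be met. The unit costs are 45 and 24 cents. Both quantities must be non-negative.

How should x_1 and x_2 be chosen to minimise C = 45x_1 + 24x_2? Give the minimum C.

x_1 = 29/3, x_2 = 94/3, minimum C = 1187

Extreme points and C = 45x_1 + 24x_2:
  (0, 70) → C = 1680
  (88, 0) → C = 3960
  (29/3, 94/3) → C = 1187
The feasible region is unbounded (it extends along (0, 1), (1, 0)), but C strictly increases along every unbounded feasible direction, so there is no improving ray and the minimum is attained at a vertex.

The binding constraints are 8x_1 + 2x_2 = 140 and 2x_1 + 5x_2 = 176.
Solving simultaneously gives x_1 = 29/3, x_2 = 94/3.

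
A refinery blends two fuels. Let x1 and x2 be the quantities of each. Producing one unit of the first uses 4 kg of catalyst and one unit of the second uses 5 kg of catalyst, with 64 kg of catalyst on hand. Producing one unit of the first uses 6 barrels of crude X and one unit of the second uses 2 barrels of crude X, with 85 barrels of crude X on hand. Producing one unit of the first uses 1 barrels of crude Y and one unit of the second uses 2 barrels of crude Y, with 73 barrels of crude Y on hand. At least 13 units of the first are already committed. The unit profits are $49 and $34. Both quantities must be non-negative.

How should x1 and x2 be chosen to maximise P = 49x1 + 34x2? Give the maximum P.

Extreme points and P = 49x1 + 34x2:
  (85/6, 0) → P = 4165/6
  (13, 0) → P = 637
  (27/2, 2) → P = 1459/2
  (13, 12/5) → P = 3593/5

The binding constraints are 4x1 + 5x2 = 64 and 6x1 + 2x2 = 85.
Solving simultaneously gives x1 = 27/2, x2 = 2.

x1 = 27/2, x2 = 2, maximum P = 1459/2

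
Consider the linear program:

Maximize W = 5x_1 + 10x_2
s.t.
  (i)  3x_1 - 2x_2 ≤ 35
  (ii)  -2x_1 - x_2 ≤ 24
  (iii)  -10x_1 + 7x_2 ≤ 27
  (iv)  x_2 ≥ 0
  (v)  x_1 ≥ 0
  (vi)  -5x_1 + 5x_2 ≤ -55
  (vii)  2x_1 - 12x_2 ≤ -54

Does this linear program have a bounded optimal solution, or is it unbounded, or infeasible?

The boundaries 3x_1 - 2x_2 = 35 and -10x_1 + 7x_2 = 27 meet at (299, 431), but that point violates -5x_1 + 5x_2 ≤ -55. Every candidate vertex is excluded by some other constraint, so the feasible region is empty.

infeasible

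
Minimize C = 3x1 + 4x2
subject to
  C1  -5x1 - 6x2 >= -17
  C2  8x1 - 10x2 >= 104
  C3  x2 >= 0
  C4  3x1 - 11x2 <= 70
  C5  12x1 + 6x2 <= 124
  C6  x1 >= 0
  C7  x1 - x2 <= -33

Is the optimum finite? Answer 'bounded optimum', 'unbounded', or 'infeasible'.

The boundaries x1 = 0 and x1 - x2 = -33 meet at (0, 33), but that point violates -5x1 - 6x2 ≥ -17. Every candidate vertex is excluded by some other constraint, so the feasible region is empty.

infeasible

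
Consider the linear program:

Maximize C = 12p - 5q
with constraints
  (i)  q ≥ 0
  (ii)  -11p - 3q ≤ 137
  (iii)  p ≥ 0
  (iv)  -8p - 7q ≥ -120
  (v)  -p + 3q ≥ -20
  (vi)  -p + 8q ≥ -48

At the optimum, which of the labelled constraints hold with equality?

(i) and (iv)

Feasible corners and C = 12p - 5q:
  (0, 0) → C = 0
  (15, 0) → C = 180
  (0, 120/7) → C = -600/7

The maximum is at (15, 0). Substituting into each constraint, equality holds for (i) and (iv); the remaining constraints have slack.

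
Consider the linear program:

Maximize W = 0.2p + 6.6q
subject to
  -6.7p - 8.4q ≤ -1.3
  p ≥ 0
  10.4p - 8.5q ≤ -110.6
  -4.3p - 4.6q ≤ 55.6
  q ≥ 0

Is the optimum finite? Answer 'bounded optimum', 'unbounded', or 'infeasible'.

unbounded

From the feasible point (0, 1106/85), moving in the direction (0, 1) keeps every constraint satisfied while W increases without bound.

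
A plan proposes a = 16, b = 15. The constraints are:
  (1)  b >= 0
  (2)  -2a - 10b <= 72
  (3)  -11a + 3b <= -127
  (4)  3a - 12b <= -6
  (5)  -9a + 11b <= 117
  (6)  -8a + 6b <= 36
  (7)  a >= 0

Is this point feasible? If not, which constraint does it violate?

(1): 15 ≥ 0 ✓
(2): -182 ≤ 72 ✓
(3): -131 ≤ -127 ✓
(4): -132 ≤ -6 ✓
(5): 21 ≤ 117 ✓
(6): -38 ≤ 36 ✓
(7): 16 ≥ 0 ✓

feasible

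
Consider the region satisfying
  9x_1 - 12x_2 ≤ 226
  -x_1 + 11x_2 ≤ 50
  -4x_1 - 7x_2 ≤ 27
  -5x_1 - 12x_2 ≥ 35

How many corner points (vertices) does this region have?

Pairwise boundary intersections that survive every other constraint:
  (34/3, -31/3)
  (191/14, -1445/168)
  (-79/13, -5/13)

3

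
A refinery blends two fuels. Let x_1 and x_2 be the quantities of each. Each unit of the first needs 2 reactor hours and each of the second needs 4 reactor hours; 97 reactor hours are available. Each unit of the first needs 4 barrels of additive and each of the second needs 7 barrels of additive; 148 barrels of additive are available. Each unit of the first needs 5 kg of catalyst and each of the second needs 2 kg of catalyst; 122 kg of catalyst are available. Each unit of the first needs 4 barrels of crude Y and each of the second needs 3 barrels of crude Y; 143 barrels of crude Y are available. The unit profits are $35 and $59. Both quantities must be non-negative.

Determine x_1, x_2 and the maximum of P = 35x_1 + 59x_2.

Feasible corners and P = 35x_1 + 59x_2:
  (0, 0) → P = 0
  (0, 148/7) → P = 8732/7
  (122/5, 0) → P = 854
  (62/3, 28/3) → P = 1274

x_1 = 62/3, x_2 = 28/3, maximum P = 1274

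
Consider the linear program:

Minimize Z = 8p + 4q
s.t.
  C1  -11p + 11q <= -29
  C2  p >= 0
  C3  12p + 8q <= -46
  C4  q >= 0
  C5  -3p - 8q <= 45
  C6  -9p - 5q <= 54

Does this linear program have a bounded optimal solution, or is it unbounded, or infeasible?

infeasible

The boundaries -11p + 11q = -29 and q = 0 meet at (29/11, 0), but that point violates 12p + 8q ≤ -46. Every candidate vertex is excluded by some other constraint, so the feasible region is empty.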